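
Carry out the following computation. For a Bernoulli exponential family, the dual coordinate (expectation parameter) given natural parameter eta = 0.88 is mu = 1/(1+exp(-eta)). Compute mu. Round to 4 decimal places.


Dual coordinate (expectation parameter) for Bernoulli:
mu = 1/(1+exp(-eta)).
eta = 0.88.
exp(-eta) = exp(-0.88) = 0.414783.
mu = 1/(1+0.414783) = 0.7068

0.7068


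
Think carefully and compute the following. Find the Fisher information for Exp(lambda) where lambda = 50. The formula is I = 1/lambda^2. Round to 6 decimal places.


Fisher information for exponential: I(lambda) = 1/lambda^2.
lambda = 50, lambda^2 = 2500.
I = 1/2500 = 0.000400

0.000400


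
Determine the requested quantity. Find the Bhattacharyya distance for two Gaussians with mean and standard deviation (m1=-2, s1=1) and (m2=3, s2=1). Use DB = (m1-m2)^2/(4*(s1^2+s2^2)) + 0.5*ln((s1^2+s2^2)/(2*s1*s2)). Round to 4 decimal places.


Bhattacharyya distance between two Gaussians:
DB = (m1-m2)^2/(4*(s1^2+s2^2)) + (1/2)*ln((s1^2+s2^2)/(2*s1*s2)).
(m1-m2)^2 = (-5)^2 = 25.
s1^2+s2^2 = 1 + 1 = 2.
term1 = 25/8 = 3.125.
term2 = 0.5*ln(2/2.0) = 0.0.
DB = 3.125 + 0.0 = 3.1250

3.1250


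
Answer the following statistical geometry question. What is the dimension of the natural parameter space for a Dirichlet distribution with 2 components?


Exponential family dimension calculation:
Dirichlet with 2 components has 2 natural parameters.

2


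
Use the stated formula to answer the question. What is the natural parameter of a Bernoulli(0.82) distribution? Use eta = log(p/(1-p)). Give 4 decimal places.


Natural parameter for Bernoulli: eta = log(p/(1-p)).
p = 0.82, 1-p = 0.18.
p/(1-p) = 4.555556.
eta = log(4.555556) = 1.5163

1.5163


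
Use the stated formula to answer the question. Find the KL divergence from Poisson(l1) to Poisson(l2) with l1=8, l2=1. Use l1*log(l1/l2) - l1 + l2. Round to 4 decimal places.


KL divergence for Poisson:
KL = l1*log(l1/l2) - l1 + l2.
l1 = 8, l2 = 1.
log(8/1) = 2.079442.
l1*log(l1/l2) = 8 * 2.079442 = 16.635532.
KL = 16.635532 - 8 + 1 = 9.6355

9.6355


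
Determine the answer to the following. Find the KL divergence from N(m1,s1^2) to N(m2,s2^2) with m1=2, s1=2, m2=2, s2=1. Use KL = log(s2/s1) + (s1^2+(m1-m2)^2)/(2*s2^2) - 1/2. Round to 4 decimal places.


KL divergence between normal distributions:
KL = log(s2/s1) + (s1^2 + (m1-m2)^2)/(2*s2^2) - 1/2.
log(1/2) = -0.693147.
(2^2 + (2-2)^2)/(2*1^2) = (4 + 0)/2 = 2.0.
KL = -0.693147 + 2.0 - 0.5 = 0.8069

0.8069


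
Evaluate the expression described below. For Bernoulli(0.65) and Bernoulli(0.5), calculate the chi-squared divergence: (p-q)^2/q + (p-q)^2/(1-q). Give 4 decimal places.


Chi-squared divergence between Bernoulli distributions:
chi^2 = (p-q)^2/q + (p-q)^2/(1-q).
p = 0.65, q = 0.5, p-q = 0.15.
(p-q)^2 = 0.0225.
term1 = 0.0225/0.5 = 0.045.
term2 = 0.0225/0.5 = 0.045.
chi^2 = 0.045 + 0.045 = 0.0900

0.0900


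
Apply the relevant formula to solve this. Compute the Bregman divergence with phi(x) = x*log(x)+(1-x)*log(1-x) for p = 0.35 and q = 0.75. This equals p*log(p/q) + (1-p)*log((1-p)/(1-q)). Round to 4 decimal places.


Bregman divergence with negative entropy generator:
D = p*log(p/q) + (1-p)*log((1-p)/(1-q)).
p = 0.35, q = 0.75.
p*log(p/q) = 0.35*log(0.35/0.75) = -0.266749.
(1-p)*log((1-p)/(1-q)) = 0.65*log(0.65/0.25) = 0.621082.
D = -0.266749 + 0.621082 = 0.3543

0.3543


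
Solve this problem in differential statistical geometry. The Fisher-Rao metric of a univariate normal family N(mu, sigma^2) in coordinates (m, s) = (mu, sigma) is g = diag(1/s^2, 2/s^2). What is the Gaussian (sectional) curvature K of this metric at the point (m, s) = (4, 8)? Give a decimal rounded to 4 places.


The metric has the form g = (A dm^2 + B ds^2)/s^2 with A = 1, B = 2.
Substitute u = sqrt(A/B)*m: g = B*(du^2 + ds^2)/s^2, i.e. B times the
Poincare upper half-plane metric, which has constant Gaussian curvature -1.
Scaling a 2D metric by a constant c divides the Gaussian curvature by c,
so K = -1/B = -1/(2) = -0.5000 everywhere (the point (m, s) = (4, 8) is irrelevant:
the curvature is constant).
The requested Gaussian curvature is K = -0.5000.

-0.5000


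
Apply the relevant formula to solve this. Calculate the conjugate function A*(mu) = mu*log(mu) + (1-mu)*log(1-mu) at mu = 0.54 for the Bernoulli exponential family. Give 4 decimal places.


Legendre transform for Bernoulli:
A*(mu) = mu*log(mu) + (1-mu)*log(1-mu).
mu = 0.54, 1-mu = 0.46.
mu*log(mu) = 0.54*log(0.54) = -0.332741.
(1-mu)*log(1-mu) = 0.46*log(0.46) = -0.357203.
A* = -0.332741 + -0.357203 = -0.6899

-0.6899


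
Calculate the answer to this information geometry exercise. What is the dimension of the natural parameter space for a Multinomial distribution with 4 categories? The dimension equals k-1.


Exponential family dimension calculation:
For Multinomial with k=4 categories, dim = k-1 = 3.

3


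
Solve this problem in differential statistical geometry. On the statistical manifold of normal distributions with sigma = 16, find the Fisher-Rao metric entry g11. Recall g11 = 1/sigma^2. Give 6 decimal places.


For the 2-parameter normal family, the Fisher metric has:
  g11 = 1/sigma^2, g22 = 2/sigma^2.
sigma = 16, sigma^2 = 256.
g11 = 0.003906

0.003906


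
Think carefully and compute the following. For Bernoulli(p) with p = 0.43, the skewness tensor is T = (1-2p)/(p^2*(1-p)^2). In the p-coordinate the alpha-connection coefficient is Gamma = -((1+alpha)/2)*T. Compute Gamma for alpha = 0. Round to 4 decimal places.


Skewness (Amari-Chentsov) tensor: T = (1-2p)/(p^2*(1-p)^2).
p = 0.43, 1-2p = 0.14, p^2 = 0.1849, (1-p)^2 = 0.3249.
T = 0.14/(0.1849 * 0.3249) = 2.330459.
In the p-coordinate, Gamma^(alpha) = Gamma^(0) - (alpha/2)*T with Gamma^(0) = (1/2)*g'(p) = -T/2,
so Gamma^(alpha) = -((1+alpha)/2)*T.
alpha = 0, -(1+alpha)/2 = -0.5.
Gamma = -0.5 * 2.330459 = -1.1652

-1.1652


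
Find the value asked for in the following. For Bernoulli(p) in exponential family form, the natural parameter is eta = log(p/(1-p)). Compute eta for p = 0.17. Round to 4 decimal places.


Natural parameter for Bernoulli: eta = log(p/(1-p)).
p = 0.17, 1-p = 0.83.
p/(1-p) = 0.204819.
eta = log(0.204819) = -1.5856

-1.5856


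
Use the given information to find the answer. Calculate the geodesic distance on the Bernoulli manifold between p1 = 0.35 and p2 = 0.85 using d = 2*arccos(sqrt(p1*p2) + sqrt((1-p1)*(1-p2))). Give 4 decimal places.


Geodesic distance on Bernoulli manifold:
d(p1,p2) = 2*arccos(sqrt(p1*p2) + sqrt((1-p1)*(1-p2))).
sqrt(p1*p2) = sqrt(0.35*0.85) = 0.545436.
sqrt((1-p1)*(1-p2)) = sqrt(0.65*0.15) = 0.31225.
arg = 0.545436 + 0.31225 = 0.857686.
d = 2*arccos(0.857686) = 1.0801

1.0801


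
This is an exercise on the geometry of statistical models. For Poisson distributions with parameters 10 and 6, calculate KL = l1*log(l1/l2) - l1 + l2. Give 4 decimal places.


KL divergence for Poisson:
KL = l1*log(l1/l2) - l1 + l2.
l1 = 10, l2 = 6.
log(10/6) = 0.510826.
l1*log(l1/l2) = 10 * 0.510826 = 5.108256.
KL = 5.108256 - 10 + 6 = 1.1083

1.1083


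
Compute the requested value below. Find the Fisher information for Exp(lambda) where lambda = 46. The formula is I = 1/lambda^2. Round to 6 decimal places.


Fisher information for exponential: I(lambda) = 1/lambda^2.
lambda = 46, lambda^2 = 2116.
I = 1/2116 = 0.000473

0.000473


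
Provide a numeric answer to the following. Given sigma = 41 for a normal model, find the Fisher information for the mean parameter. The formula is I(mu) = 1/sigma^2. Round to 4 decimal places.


The Fisher information for the mean of a normal distribution is I(mu) = 1/sigma^2.
sigma = 41, so sigma^2 = 1681.
I(mu) = 1/1681 = 0.0006

0.0006


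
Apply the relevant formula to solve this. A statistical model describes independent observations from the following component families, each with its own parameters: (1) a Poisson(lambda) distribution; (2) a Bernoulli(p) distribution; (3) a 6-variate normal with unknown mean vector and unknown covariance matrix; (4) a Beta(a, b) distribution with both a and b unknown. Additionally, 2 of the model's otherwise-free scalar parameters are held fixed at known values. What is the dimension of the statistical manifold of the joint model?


The dimension of a statistical manifold equals the number of free
(independent) real parameters of the model. For a product of independent
blocks the parameter counts add.
- Poisson (lambda): 1.
- Bernoulli (p): 1.
- 6-variate normal: 6 (mean) + 6*7/2 = 21 (symmetric covariance) = 27.
- Beta (a, b): 2.
Total = 1 + 1 + 27 + 2 = 31.
2 parameter(s) fixed at known values: 31 - 2 = 29.
Dimension = 29

29


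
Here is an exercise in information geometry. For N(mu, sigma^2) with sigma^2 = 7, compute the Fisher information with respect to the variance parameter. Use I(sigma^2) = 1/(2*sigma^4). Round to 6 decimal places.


Fisher information for variance: I(sigma^2) = 1/(2*sigma^4).
sigma^2 = 7, so sigma^4 = 49.
I = 1/(2*49) = 1/98 = 0.010204

0.010204


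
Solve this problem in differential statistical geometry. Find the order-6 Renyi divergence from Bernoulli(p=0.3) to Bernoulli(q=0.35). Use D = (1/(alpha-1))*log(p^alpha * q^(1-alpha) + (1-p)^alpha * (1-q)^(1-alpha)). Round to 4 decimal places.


Renyi divergence of order alpha between Bernoulli distributions:
D = (1/(alpha-1))*log(p^alpha * q^(1-alpha) + (1-p)^alpha * (1-q)^(1-alpha)).
alpha = 6, p = 0.3, q = 0.35.
p^alpha * q^(1-alpha) = 0.3^6 * 0.35^-5 = 0.138799.
(1-p)^alpha * (1-q)^(1-alpha) = 0.7^6 * 0.65^-5 = 1.013961.
sum = 0.138799 + 1.013961 = 1.152761.
D = (1/5)*log(1.152761) = 0.0284

0.0284


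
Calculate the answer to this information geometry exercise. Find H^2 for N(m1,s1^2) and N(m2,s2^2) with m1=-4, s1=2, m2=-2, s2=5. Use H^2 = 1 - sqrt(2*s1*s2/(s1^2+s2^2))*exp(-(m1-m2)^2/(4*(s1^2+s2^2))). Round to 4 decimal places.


Squared Hellinger distance for Gaussians:
H^2 = 1 - sqrt(2*s1*s2/(s1^2+s2^2)) * exp(-(m1-m2)^2/(4*(s1^2+s2^2))).
s1^2 = 4, s2^2 = 25, s1^2+s2^2 = 29.
sqrt(2*2*5/(29)) = 0.830455.
(m1-m2)^2 = (-2)^2 = 4.
exp(-4/(4*29)) = exp(-0.034483) = 0.966105.
H^2 = 1 - 0.830455*0.966105 = 0.1977

0.1977


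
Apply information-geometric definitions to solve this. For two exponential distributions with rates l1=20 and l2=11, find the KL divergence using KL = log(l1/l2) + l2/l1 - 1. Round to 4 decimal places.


KL divergence for exponential family:
KL = log(l1/l2) + l2/l1 - 1.
log(20/11) = 0.597837.
11/20 = 0.55.
KL = 0.597837 + 0.55 - 1 = 0.1478

0.1478


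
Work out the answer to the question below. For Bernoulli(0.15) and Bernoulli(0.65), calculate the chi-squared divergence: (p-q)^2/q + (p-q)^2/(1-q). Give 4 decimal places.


Chi-squared divergence between Bernoulli distributions:
chi^2 = (p-q)^2/q + (p-q)^2/(1-q).
p = 0.15, q = 0.65, p-q = -0.5.
(p-q)^2 = 0.25.
term1 = 0.25/0.65 = 0.384615.
term2 = 0.25/0.35 = 0.714286.
chi^2 = 0.384615 + 0.714286 = 1.0989

1.0989


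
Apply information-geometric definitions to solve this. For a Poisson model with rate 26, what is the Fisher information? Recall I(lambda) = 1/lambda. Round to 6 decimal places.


Fisher information for Poisson: I(lambda) = 1/lambda.
lambda = 26.
I(lambda) = 1/26 = 0.038462

0.038462


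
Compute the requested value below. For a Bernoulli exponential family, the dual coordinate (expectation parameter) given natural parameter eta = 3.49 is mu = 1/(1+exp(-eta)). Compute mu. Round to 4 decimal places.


Dual coordinate (expectation parameter) for Bernoulli:
mu = 1/(1+exp(-eta)).
eta = 3.49.
exp(-eta) = exp(-3.49) = 0.030501.
mu = 1/(1+0.030501) = 0.9704

0.9704


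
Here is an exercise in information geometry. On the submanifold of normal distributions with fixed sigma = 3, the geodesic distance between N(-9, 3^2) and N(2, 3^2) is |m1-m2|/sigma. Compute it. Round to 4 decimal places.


On the fixed-variance normal subfamily, geodesic distance = |m1-m2|/sigma.
|-9 - 2| = 11.
sigma = 3.
d = 11/3 = 3.6667

3.6667


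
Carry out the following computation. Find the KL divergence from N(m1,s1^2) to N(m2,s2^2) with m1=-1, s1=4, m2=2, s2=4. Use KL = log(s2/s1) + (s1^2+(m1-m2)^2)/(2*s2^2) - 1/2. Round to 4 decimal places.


KL divergence between normal distributions:
KL = log(s2/s1) + (s1^2 + (m1-m2)^2)/(2*s2^2) - 1/2.
log(4/4) = 0.0.
(4^2 + (-1-2)^2)/(2*4^2) = (16 + 9)/32 = 0.78125.
KL = 0.0 + 0.78125 - 0.5 = 0.2813

0.2813


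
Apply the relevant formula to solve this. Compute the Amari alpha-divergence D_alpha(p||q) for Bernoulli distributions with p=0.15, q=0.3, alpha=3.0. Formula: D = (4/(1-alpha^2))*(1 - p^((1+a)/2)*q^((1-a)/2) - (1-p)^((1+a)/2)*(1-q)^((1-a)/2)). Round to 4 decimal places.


Amari alpha-divergence:
D = (4/(1-alpha^2))*(1 - p^((1+a)/2)*q^((1-a)/2) - (1-p)^((1+a)/2)*(1-q)^((1-a)/2)).
alpha = 3.0, p = 0.15, q = 0.3.
e1 = (1+alpha)/2 = 2.0, e2 = (1-alpha)/2 = -1.0.
t1 = p^e1 * q^e2 = 0.15^2.0 * 0.3^-1.0 = 0.075.
t2 = (1-p)^e1 * (1-q)^e2 = 0.85^2.0 * 0.7^-1.0 = 1.032143.
4/(1-alpha^2) = -0.5.
D = -0.5*(1 - 0.075 - 1.032143) = 0.0536

0.0536


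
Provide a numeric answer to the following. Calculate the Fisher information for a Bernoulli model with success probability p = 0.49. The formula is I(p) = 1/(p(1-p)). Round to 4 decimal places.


For Bernoulli(p), Fisher information is I(p) = 1/(p*(1-p)).
p = 0.49, 1-p = 0.51.
p*(1-p) = 0.2499.
I(p) = 1/0.2499 = 4.0016

4.0016


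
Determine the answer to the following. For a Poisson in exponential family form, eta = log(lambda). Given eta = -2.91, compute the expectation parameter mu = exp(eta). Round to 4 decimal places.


Expectation parameter for Poisson exponential family:
mu = exp(eta).
eta = -2.91.
mu = exp(-2.91) = 0.0545

0.0545


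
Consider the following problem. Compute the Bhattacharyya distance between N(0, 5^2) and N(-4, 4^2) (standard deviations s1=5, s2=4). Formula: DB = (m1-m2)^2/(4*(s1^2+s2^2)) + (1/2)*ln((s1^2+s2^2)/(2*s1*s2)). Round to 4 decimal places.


Bhattacharyya distance between two Gaussians:
DB = (m1-m2)^2/(4*(s1^2+s2^2)) + (1/2)*ln((s1^2+s2^2)/(2*s1*s2)).
(m1-m2)^2 = (4)^2 = 16.
s1^2+s2^2 = 25 + 16 = 41.
term1 = 16/164 = 0.097561.
term2 = 0.5*ln(41/40.0) = 0.012346.
DB = 0.097561 + 0.012346 = 0.1099

0.1099


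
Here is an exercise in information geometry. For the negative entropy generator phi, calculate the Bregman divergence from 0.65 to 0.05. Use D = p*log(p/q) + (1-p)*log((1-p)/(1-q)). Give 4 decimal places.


Bregman divergence with negative entropy generator:
D = p*log(p/q) + (1-p)*log((1-p)/(1-q)).
p = 0.65, q = 0.05.
p*log(p/q) = 0.65*log(0.65/0.05) = 1.667217.
(1-p)*log((1-p)/(1-q)) = 0.35*log(0.35/0.95) = -0.349485.
D = 1.667217 + -0.349485 = 1.3177

1.3177


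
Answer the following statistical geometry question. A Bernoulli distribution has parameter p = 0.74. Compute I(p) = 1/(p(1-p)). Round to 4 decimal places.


For Bernoulli(p), Fisher information is I(p) = 1/(p*(1-p)).
p = 0.74, 1-p = 0.26.
p*(1-p) = 0.1924.
I(p) = 1/0.1924 = 5.1975

5.1975


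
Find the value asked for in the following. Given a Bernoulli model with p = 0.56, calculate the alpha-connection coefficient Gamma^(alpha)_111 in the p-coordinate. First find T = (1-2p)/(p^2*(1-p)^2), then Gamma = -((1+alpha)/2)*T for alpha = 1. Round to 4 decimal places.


Skewness (Amari-Chentsov) tensor: T = (1-2p)/(p^2*(1-p)^2).
p = 0.56, 1-2p = -0.12, p^2 = 0.3136, (1-p)^2 = 0.1936.
T = -0.12/(0.3136 * 0.1936) = -1.976514.
In the p-coordinate, Gamma^(alpha) = Gamma^(0) - (alpha/2)*T with Gamma^(0) = (1/2)*g'(p) = -T/2,
so Gamma^(alpha) = -((1+alpha)/2)*T.
alpha = 1, -(1+alpha)/2 = -1.0.
Gamma = -1.0 * -1.976514 = 1.9765

1.9765


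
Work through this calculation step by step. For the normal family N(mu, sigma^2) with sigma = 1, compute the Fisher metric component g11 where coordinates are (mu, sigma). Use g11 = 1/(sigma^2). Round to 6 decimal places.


For the 2-parameter normal family, the Fisher metric has:
  g11 = 1/sigma^2, g22 = 2/sigma^2.
sigma = 1, sigma^2 = 1.
g11 = 1.000000

1.000000


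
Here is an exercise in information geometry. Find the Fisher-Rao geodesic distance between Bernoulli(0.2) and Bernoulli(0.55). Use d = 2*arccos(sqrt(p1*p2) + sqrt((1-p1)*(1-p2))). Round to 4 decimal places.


Geodesic distance on Bernoulli manifold:
d(p1,p2) = 2*arccos(sqrt(p1*p2) + sqrt((1-p1)*(1-p2))).
sqrt(p1*p2) = sqrt(0.2*0.55) = 0.331662.
sqrt((1-p1)*(1-p2)) = sqrt(0.8*0.45) = 0.6.
arg = 0.331662 + 0.6 = 0.931662.
d = 2*arccos(0.931662) = 0.7437

0.7437


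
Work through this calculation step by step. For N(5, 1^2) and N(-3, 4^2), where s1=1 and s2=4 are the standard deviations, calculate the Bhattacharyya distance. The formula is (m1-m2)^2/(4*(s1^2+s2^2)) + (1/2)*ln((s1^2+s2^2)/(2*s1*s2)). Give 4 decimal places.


Bhattacharyya distance between two Gaussians:
DB = (m1-m2)^2/(4*(s1^2+s2^2)) + (1/2)*ln((s1^2+s2^2)/(2*s1*s2)).
(m1-m2)^2 = (8)^2 = 64.
s1^2+s2^2 = 1 + 16 = 17.
term1 = 64/68 = 0.941176.
term2 = 0.5*ln(17/8.0) = 0.376886.
DB = 0.941176 + 0.376886 = 1.3181

1.3181


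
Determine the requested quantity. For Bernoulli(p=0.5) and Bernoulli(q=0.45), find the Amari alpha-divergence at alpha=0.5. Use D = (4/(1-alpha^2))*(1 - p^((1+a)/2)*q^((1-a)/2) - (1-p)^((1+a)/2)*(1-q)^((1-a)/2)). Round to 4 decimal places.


Amari alpha-divergence:
D = (4/(1-alpha^2))*(1 - p^((1+a)/2)*q^((1-a)/2) - (1-p)^((1+a)/2)*(1-q)^((1-a)/2)).
alpha = 0.5, p = 0.5, q = 0.45.
e1 = (1+alpha)/2 = 0.75, e2 = (1-alpha)/2 = 0.25.
t1 = p^e1 * q^e2 = 0.5^0.75 * 0.45^0.25 = 0.487002.
t2 = (1-p)^e1 * (1-q)^e2 = 0.5^0.75 * 0.55^0.25 = 0.512057.
4/(1-alpha^2) = 5.333333.
D = 5.333333*(1 - 0.487002 - 0.512057) = 0.0050

0.0050


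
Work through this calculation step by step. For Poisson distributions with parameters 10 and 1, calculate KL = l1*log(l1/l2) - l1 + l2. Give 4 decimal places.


KL divergence for Poisson:
KL = l1*log(l1/l2) - l1 + l2.
l1 = 10, l2 = 1.
log(10/1) = 2.302585.
l1*log(l1/l2) = 10 * 2.302585 = 23.025851.
KL = 23.025851 - 10 + 1 = 14.0259

14.0259


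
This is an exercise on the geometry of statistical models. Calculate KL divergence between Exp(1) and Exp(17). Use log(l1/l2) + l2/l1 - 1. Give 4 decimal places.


KL divergence for exponential family:
KL = log(l1/l2) + l2/l1 - 1.
log(1/17) = -2.833213.
17/1 = 17.0.
KL = -2.833213 + 17.0 - 1 = 13.1668

13.1668


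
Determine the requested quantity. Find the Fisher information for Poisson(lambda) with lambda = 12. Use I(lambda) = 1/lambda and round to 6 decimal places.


Fisher information for Poisson: I(lambda) = 1/lambda.
lambda = 12.
I(lambda) = 1/12 = 0.083333

0.083333


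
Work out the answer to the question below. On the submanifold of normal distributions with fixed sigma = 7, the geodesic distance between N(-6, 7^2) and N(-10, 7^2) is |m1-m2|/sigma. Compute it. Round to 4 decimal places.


On the fixed-variance normal subfamily, geodesic distance = |m1-m2|/sigma.
|-6 - -10| = 4.
sigma = 7.
d = 4/7 = 0.5714

0.5714


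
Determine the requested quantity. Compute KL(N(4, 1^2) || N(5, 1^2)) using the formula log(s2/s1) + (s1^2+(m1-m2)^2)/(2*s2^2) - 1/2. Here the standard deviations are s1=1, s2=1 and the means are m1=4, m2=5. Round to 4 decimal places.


KL divergence between normal distributions:
KL = log(s2/s1) + (s1^2 + (m1-m2)^2)/(2*s2^2) - 1/2.
log(1/1) = 0.0.
(1^2 + (4-5)^2)/(2*1^2) = (1 + 1)/2 = 1.0.
KL = 0.0 + 1.0 - 0.5 = 0.5000

0.5000


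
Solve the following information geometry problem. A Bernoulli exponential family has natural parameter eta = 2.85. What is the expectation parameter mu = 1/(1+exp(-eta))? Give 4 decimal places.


Dual coordinate (expectation parameter) for Bernoulli:
mu = 1/(1+exp(-eta)).
eta = 2.85.
exp(-eta) = exp(-2.85) = 0.057844.
mu = 1/(1+0.057844) = 0.9453

0.9453


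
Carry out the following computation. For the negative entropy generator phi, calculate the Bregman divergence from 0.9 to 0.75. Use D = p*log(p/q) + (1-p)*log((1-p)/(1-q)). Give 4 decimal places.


Bregman divergence with negative entropy generator:
D = p*log(p/q) + (1-p)*log((1-p)/(1-q)).
p = 0.9, q = 0.75.
p*log(p/q) = 0.9*log(0.9/0.75) = 0.164089.
(1-p)*log((1-p)/(1-q)) = 0.1*log(0.1/0.25) = -0.091629.
D = 0.164089 + -0.091629 = 0.0725

0.0725


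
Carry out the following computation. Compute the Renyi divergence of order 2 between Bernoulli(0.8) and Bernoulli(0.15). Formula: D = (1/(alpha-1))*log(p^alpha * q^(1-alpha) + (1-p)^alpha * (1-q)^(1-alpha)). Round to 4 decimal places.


Renyi divergence of order alpha between Bernoulli distributions:
D = (1/(alpha-1))*log(p^alpha * q^(1-alpha) + (1-p)^alpha * (1-q)^(1-alpha)).
alpha = 2, p = 0.8, q = 0.15.
p^alpha * q^(1-alpha) = 0.8^2 * 0.15^-1 = 4.266667.
(1-p)^alpha * (1-q)^(1-alpha) = 0.2^2 * 0.85^-1 = 0.047059.
sum = 4.266667 + 0.047059 = 4.313725.
D = (1/1)*log(4.313725) = 1.4618

1.4618


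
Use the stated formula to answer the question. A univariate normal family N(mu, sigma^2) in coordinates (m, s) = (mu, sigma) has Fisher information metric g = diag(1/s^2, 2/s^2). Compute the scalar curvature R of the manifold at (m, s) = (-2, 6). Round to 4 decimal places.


The metric has the form g = (A dm^2 + B ds^2)/s^2 with A = 1, B = 2.
Substitute u = sqrt(A/B)*m: g = B*(du^2 + ds^2)/s^2, i.e. B times the
Poincare upper half-plane metric, which has constant Gaussian curvature -1.
Scaling a 2D metric by a constant c divides the Gaussian curvature by c,
so K = -1/B = -1/(2) = -0.5000 everywhere (the point (m, s) = (-2, 6) is irrelevant:
the curvature is constant).
Scalar curvature in dimension 2: R = 2K = -2/(2) = -1.0000.

-1.0000


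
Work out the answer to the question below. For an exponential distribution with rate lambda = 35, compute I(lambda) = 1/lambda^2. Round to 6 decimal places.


Fisher information for exponential: I(lambda) = 1/lambda^2.
lambda = 35, lambda^2 = 1225.
I = 1/1225 = 0.000816

0.000816


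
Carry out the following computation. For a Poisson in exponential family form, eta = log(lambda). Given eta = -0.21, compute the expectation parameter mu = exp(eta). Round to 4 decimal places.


Expectation parameter for Poisson exponential family:
mu = exp(eta).
eta = -0.21.
mu = exp(-0.21) = 0.8106

0.8106


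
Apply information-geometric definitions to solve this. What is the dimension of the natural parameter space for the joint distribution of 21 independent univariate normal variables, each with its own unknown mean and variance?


Exponential family dimension calculation:
Each univariate normal has two natural parameters (mu/sigma^2 and -1/(2 sigma^2)).
With 21 independent components, dim = 2 * 21 = 42.

42


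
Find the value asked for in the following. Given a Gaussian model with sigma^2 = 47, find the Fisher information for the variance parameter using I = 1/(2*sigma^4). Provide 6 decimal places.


Fisher information for variance: I(sigma^2) = 1/(2*sigma^4).
sigma^2 = 47, so sigma^4 = 2209.
I = 1/(2*2209) = 1/4418 = 0.000226

0.000226


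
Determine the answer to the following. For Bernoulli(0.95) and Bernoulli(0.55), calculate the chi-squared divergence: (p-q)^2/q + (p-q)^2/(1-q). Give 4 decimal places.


Chi-squared divergence between Bernoulli distributions:
chi^2 = (p-q)^2/q + (p-q)^2/(1-q).
p = 0.95, q = 0.55, p-q = 0.4.
(p-q)^2 = 0.16.
term1 = 0.16/0.55 = 0.290909.
term2 = 0.16/0.45 = 0.355556.
chi^2 = 0.290909 + 0.355556 = 0.6465

0.6465


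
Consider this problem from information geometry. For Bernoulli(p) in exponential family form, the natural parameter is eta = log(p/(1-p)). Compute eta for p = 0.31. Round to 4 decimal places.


Natural parameter for Bernoulli: eta = log(p/(1-p)).
p = 0.31, 1-p = 0.69.
p/(1-p) = 0.449275.
eta = log(0.449275) = -0.8001

-0.8001


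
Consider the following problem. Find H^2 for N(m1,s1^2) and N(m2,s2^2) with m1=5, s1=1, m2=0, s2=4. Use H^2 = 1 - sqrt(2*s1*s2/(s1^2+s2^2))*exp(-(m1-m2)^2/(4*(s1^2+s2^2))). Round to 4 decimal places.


Squared Hellinger distance for Gaussians:
H^2 = 1 - sqrt(2*s1*s2/(s1^2+s2^2)) * exp(-(m1-m2)^2/(4*(s1^2+s2^2))).
s1^2 = 1, s2^2 = 16, s1^2+s2^2 = 17.
sqrt(2*1*4/(17)) = 0.685994.
(m1-m2)^2 = (5)^2 = 25.
exp(-25/(4*17)) = exp(-0.367647) = 0.692362.
H^2 = 1 - 0.685994*0.692362 = 0.5250

0.5250


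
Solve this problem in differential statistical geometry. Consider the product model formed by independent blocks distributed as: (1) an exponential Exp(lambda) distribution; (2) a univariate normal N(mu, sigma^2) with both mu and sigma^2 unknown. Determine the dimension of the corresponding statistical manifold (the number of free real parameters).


The dimension of a statistical manifold equals the number of free
(independent) real parameters of the model. For a product of independent
blocks the parameter counts add.
- exponential (lambda): 1.
- normal (mu, sigma^2): 2.
Total = 1 + 2 = 3.
Dimension = 3

3


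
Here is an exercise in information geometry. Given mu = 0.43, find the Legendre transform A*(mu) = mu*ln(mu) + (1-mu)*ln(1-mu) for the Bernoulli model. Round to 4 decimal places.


Legendre transform for Bernoulli:
A*(mu) = mu*log(mu) + (1-mu)*log(1-mu).
mu = 0.43, 1-mu = 0.57.
mu*log(mu) = 0.43*log(0.43) = -0.362907.
(1-mu)*log(1-mu) = 0.57*log(0.57) = -0.320408.
A* = -0.362907 + -0.320408 = -0.6833

-0.6833


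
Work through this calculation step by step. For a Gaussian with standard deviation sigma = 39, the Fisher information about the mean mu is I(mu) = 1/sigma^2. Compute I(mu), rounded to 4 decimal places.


The Fisher information for the mean of a normal distribution is I(mu) = 1/sigma^2.
sigma = 39, so sigma^2 = 1521.
I(mu) = 1/1521 = 0.0007

0.0007


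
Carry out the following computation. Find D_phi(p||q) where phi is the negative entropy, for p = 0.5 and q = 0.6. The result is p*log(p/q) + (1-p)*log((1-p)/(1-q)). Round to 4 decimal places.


Bregman divergence with negative entropy generator:
D = p*log(p/q) + (1-p)*log((1-p)/(1-q)).
p = 0.5, q = 0.6.
p*log(p/q) = 0.5*log(0.5/0.6) = -0.091161.
(1-p)*log((1-p)/(1-q)) = 0.5*log(0.5/0.4) = 0.111572.
D = -0.091161 + 0.111572 = 0.0204

0.0204


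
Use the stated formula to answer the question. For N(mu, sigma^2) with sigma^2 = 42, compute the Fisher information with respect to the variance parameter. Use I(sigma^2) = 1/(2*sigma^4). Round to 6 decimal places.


Fisher information for variance: I(sigma^2) = 1/(2*sigma^4).
sigma^2 = 42, so sigma^4 = 1764.
I = 1/(2*1764) = 1/3528 = 0.000283

0.000283


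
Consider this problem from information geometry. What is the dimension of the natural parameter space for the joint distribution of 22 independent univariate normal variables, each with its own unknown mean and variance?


Exponential family dimension calculation:
Each univariate normal has two natural parameters (mu/sigma^2 and -1/(2 sigma^2)).
With 22 independent components, dim = 2 * 22 = 44.

44


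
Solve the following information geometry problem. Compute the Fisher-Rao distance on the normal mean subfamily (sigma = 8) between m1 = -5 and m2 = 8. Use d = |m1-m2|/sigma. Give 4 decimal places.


On the fixed-variance normal subfamily, geodesic distance = |m1-m2|/sigma.
|-5 - 8| = 13.
sigma = 8.
d = 13/8 = 1.6250

1.6250


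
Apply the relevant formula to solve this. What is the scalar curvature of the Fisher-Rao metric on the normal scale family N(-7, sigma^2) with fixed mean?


This family has a single free parameter, so its statistical manifold
is 1-dimensional. The Riemann curvature tensor of any 1-dimensional
Riemannian manifold vanishes identically, so R = 0.

0


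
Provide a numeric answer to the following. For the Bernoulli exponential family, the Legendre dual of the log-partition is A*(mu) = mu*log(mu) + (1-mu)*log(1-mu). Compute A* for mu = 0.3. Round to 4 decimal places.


Legendre transform for Bernoulli:
A*(mu) = mu*log(mu) + (1-mu)*log(1-mu).
mu = 0.3, 1-mu = 0.7.
mu*log(mu) = 0.3*log(0.3) = -0.361192.
(1-mu)*log(1-mu) = 0.7*log(0.7) = -0.249672.
A* = -0.361192 + -0.249672 = -0.6109

-0.6109


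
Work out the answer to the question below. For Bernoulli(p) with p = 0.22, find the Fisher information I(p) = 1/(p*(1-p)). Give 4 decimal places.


For Bernoulli(p), Fisher information is I(p) = 1/(p*(1-p)).
p = 0.22, 1-p = 0.78.
p*(1-p) = 0.1716.
I(p) = 1/0.1716 = 5.8275

5.8275


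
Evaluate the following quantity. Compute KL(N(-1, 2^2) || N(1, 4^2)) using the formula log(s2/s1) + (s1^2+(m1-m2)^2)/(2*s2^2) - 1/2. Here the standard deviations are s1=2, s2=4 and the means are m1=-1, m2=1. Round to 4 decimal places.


KL divergence between normal distributions:
KL = log(s2/s1) + (s1^2 + (m1-m2)^2)/(2*s2^2) - 1/2.
log(4/2) = 0.693147.
(2^2 + (-1-1)^2)/(2*4^2) = (4 + 4)/32 = 0.25.
KL = 0.693147 + 0.25 - 0.5 = 0.4431

0.4431


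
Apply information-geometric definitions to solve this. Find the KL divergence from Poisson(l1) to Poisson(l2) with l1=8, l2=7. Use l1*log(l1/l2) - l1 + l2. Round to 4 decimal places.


KL divergence for Poisson:
KL = l1*log(l1/l2) - l1 + l2.
l1 = 8, l2 = 7.
log(8/7) = 0.133531.
l1*log(l1/l2) = 8 * 0.133531 = 1.068251.
KL = 1.068251 - 8 + 7 = 0.0683

0.0683


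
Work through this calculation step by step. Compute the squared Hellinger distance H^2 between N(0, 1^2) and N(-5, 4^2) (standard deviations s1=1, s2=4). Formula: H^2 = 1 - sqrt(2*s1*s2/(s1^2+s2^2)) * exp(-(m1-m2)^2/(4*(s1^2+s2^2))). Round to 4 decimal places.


Squared Hellinger distance for Gaussians:
H^2 = 1 - sqrt(2*s1*s2/(s1^2+s2^2)) * exp(-(m1-m2)^2/(4*(s1^2+s2^2))).
s1^2 = 1, s2^2 = 16, s1^2+s2^2 = 17.
sqrt(2*1*4/(17)) = 0.685994.
(m1-m2)^2 = (5)^2 = 25.
exp(-25/(4*17)) = exp(-0.367647) = 0.692362.
H^2 = 1 - 0.685994*0.692362 = 0.5250

0.5250


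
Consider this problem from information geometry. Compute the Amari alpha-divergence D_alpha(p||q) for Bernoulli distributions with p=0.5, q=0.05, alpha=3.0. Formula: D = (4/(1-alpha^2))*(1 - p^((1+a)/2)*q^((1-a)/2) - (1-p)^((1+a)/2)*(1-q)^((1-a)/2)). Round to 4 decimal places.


Amari alpha-divergence:
D = (4/(1-alpha^2))*(1 - p^((1+a)/2)*q^((1-a)/2) - (1-p)^((1+a)/2)*(1-q)^((1-a)/2)).
alpha = 3.0, p = 0.5, q = 0.05.
e1 = (1+alpha)/2 = 2.0, e2 = (1-alpha)/2 = -1.0.
t1 = p^e1 * q^e2 = 0.5^2.0 * 0.05^-1.0 = 5.0.
t2 = (1-p)^e1 * (1-q)^e2 = 0.5^2.0 * 0.95^-1.0 = 0.263158.
4/(1-alpha^2) = -0.5.
D = -0.5*(1 - 5.0 - 0.263158) = 2.1316

2.1316


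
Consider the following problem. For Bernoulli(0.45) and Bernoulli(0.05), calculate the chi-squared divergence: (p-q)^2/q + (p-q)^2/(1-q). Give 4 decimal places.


Chi-squared divergence between Bernoulli distributions:
chi^2 = (p-q)^2/q + (p-q)^2/(1-q).
p = 0.45, q = 0.05, p-q = 0.4.
(p-q)^2 = 0.16.
term1 = 0.16/0.05 = 3.2.
term2 = 0.16/0.95 = 0.168421.
chi^2 = 3.2 + 0.168421 = 3.3684

3.3684


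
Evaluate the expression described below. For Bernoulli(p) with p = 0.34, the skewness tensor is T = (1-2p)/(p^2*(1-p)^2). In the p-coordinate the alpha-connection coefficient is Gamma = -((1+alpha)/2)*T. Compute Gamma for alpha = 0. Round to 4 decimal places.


Skewness (Amari-Chentsov) tensor: T = (1-2p)/(p^2*(1-p)^2).
p = 0.34, 1-2p = 0.32, p^2 = 0.1156, (1-p)^2 = 0.4356.
T = 0.32/(0.1156 * 0.4356) = 6.354835.
In the p-coordinate, Gamma^(alpha) = Gamma^(0) - (alpha/2)*T with Gamma^(0) = (1/2)*g'(p) = -T/2,
so Gamma^(alpha) = -((1+alpha)/2)*T.
alpha = 0, -(1+alpha)/2 = -0.5.
Gamma = -0.5 * 6.354835 = -3.1774

-3.1774


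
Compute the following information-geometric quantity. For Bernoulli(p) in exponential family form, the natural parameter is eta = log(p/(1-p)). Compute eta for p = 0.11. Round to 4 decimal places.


Natural parameter for Bernoulli: eta = log(p/(1-p)).
p = 0.11, 1-p = 0.89.
p/(1-p) = 0.123596.
eta = log(0.123596) = -2.0907

-2.0907


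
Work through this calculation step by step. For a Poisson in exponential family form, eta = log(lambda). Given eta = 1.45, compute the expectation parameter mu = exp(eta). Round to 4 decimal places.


Expectation parameter for Poisson exponential family:
mu = exp(eta).
eta = 1.45.
mu = exp(1.45) = 4.2631

4.2631


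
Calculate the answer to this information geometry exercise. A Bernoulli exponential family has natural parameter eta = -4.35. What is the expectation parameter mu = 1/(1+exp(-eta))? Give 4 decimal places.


Dual coordinate (expectation parameter) for Bernoulli:
mu = 1/(1+exp(-eta)).
eta = -4.35.
exp(-eta) = exp(4.35) = 77.478463.
mu = 1/(1+77.478463) = 0.0127

0.0127


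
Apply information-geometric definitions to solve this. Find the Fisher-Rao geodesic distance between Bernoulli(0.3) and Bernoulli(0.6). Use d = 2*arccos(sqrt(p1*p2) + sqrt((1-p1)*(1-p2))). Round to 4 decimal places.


Geodesic distance on Bernoulli manifold:
d(p1,p2) = 2*arccos(sqrt(p1*p2) + sqrt((1-p1)*(1-p2))).
sqrt(p1*p2) = sqrt(0.3*0.6) = 0.424264.
sqrt((1-p1)*(1-p2)) = sqrt(0.7*0.4) = 0.52915.
arg = 0.424264 + 0.52915 = 0.953414.
d = 2*arccos(0.953414) = 0.6129

0.6129


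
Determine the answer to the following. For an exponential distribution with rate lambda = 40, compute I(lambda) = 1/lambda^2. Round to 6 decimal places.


Fisher information for exponential: I(lambda) = 1/lambda^2.
lambda = 40, lambda^2 = 1600.
I = 1/1600 = 0.000625

0.000625


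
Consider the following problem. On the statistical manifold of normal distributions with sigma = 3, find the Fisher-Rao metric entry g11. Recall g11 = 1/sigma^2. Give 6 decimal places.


For the 2-parameter normal family, the Fisher metric has:
  g11 = 1/sigma^2, g22 = 2/sigma^2.
sigma = 3, sigma^2 = 9.
g11 = 0.111111

0.111111


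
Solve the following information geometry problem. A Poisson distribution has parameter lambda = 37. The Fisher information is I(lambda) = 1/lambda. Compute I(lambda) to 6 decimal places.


Fisher information for Poisson: I(lambda) = 1/lambda.
lambda = 37.
I(lambda) = 1/37 = 0.027027

0.027027


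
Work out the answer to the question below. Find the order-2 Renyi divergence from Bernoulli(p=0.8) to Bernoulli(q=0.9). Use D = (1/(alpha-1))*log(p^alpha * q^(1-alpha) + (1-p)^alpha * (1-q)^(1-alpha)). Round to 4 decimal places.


Renyi divergence of order alpha between Bernoulli distributions:
D = (1/(alpha-1))*log(p^alpha * q^(1-alpha) + (1-p)^alpha * (1-q)^(1-alpha)).
alpha = 2, p = 0.8, q = 0.9.
p^alpha * q^(1-alpha) = 0.8^2 * 0.9^-1 = 0.711111.
(1-p)^alpha * (1-q)^(1-alpha) = 0.2^2 * 0.1^-1 = 0.4.
sum = 0.711111 + 0.4 = 1.111111.
D = (1/1)*log(1.111111) = 0.1054

0.1054


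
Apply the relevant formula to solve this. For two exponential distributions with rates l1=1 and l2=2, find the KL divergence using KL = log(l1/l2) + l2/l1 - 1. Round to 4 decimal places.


KL divergence for exponential family:
KL = log(l1/l2) + l2/l1 - 1.
log(1/2) = -0.693147.
2/1 = 2.0.
KL = -0.693147 + 2.0 - 1 = 0.3069

0.3069


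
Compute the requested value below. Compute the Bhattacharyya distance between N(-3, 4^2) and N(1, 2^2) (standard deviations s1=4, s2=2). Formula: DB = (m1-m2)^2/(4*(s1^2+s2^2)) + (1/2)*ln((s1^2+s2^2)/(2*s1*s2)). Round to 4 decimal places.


Bhattacharyya distance between two Gaussians:
DB = (m1-m2)^2/(4*(s1^2+s2^2)) + (1/2)*ln((s1^2+s2^2)/(2*s1*s2)).
(m1-m2)^2 = (-4)^2 = 16.
s1^2+s2^2 = 16 + 4 = 20.
term1 = 16/80 = 0.2.
term2 = 0.5*ln(20/16.0) = 0.111572.
DB = 0.2 + 0.111572 = 0.3116

0.3116


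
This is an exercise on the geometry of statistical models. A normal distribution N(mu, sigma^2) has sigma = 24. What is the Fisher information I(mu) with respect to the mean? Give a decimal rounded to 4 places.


The Fisher information for the mean of a normal distribution is I(mu) = 1/sigma^2.
sigma = 24, so sigma^2 = 576.
I(mu) = 1/576 = 0.0017

0.0017


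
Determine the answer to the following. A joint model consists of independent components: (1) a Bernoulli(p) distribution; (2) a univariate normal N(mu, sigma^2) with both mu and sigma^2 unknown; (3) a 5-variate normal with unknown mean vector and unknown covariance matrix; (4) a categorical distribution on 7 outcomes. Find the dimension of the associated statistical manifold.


The dimension of a statistical manifold equals the number of free
(independent) real parameters of the model. For a product of independent
blocks the parameter counts add.
- Bernoulli (p): 1.
- normal (mu, sigma^2): 2.
- 5-variate normal: 5 (mean) + 5*6/2 = 15 (symmetric covariance) = 20.
- categorical on 7 outcomes (probabilities sum to 1): 7-1 = 6.
Total = 1 + 2 + 20 + 6 = 29.
Dimension = 29

29


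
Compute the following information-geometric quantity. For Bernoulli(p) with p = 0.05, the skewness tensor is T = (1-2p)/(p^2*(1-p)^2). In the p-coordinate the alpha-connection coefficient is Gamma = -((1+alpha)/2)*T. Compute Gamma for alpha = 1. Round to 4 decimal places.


Skewness (Amari-Chentsov) tensor: T = (1-2p)/(p^2*(1-p)^2).
p = 0.05, 1-2p = 0.9, p^2 = 0.0025, (1-p)^2 = 0.9025.
T = 0.9/(0.0025 * 0.9025) = 398.891967.
In the p-coordinate, Gamma^(alpha) = Gamma^(0) - (alpha/2)*T with Gamma^(0) = (1/2)*g'(p) = -T/2,
so Gamma^(alpha) = -((1+alpha)/2)*T.
alpha = 1, -(1+alpha)/2 = -1.0.
Gamma = -1.0 * 398.891967 = -398.8920

-398.8920


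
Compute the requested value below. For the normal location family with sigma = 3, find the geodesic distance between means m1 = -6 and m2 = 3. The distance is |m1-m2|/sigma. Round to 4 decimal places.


On the fixed-variance normal subfamily, geodesic distance = |m1-m2|/sigma.
|-6 - 3| = 9.
sigma = 3.
d = 9/3 = 3.0000

3.0000


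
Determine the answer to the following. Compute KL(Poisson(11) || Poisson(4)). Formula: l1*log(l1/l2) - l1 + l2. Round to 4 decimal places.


KL divergence for Poisson:
KL = l1*log(l1/l2) - l1 + l2.
l1 = 11, l2 = 4.
log(11/4) = 1.011601.
l1*log(l1/l2) = 11 * 1.011601 = 11.12761.
KL = 11.12761 - 11 + 4 = 4.1276

4.1276


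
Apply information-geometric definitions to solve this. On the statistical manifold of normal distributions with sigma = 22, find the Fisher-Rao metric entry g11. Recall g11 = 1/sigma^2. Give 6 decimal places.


For the 2-parameter normal family, the Fisher metric has:
  g11 = 1/sigma^2, g22 = 2/sigma^2.
sigma = 22, sigma^2 = 484.
g11 = 0.002066

0.002066


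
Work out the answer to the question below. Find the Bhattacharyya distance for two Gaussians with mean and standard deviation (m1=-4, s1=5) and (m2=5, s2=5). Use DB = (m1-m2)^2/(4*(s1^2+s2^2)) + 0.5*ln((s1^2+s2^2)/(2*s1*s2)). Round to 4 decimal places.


Bhattacharyya distance between two Gaussians:
DB = (m1-m2)^2/(4*(s1^2+s2^2)) + (1/2)*ln((s1^2+s2^2)/(2*s1*s2)).
(m1-m2)^2 = (-9)^2 = 81.
s1^2+s2^2 = 25 + 25 = 50.
term1 = 81/200 = 0.405.
term2 = 0.5*ln(50/50.0) = 0.0.
DB = 0.405 + 0.0 = 0.4050

0.4050


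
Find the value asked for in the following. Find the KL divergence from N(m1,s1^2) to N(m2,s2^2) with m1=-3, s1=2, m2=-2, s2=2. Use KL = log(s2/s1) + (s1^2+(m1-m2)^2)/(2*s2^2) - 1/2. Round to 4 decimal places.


KL divergence between normal distributions:
KL = log(s2/s1) + (s1^2 + (m1-m2)^2)/(2*s2^2) - 1/2.
log(2/2) = 0.0.
(2^2 + (-3--2)^2)/(2*2^2) = (4 + 1)/8 = 0.625.
KL = 0.0 + 0.625 - 0.5 = 0.1250

0.1250


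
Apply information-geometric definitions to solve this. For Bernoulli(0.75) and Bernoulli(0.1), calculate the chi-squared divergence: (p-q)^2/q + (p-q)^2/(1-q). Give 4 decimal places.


Chi-squared divergence between Bernoulli distributions:
chi^2 = (p-q)^2/q + (p-q)^2/(1-q).
p = 0.75, q = 0.1, p-q = 0.65.
(p-q)^2 = 0.4225.
term1 = 0.4225/0.1 = 4.225.
term2 = 0.4225/0.9 = 0.469444.
chi^2 = 4.225 + 0.469444 = 4.6944

4.6944


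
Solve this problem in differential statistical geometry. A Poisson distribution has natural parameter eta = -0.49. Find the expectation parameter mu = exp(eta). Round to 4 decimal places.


Expectation parameter for Poisson exponential family:
mu = exp(eta).
eta = -0.49.
mu = exp(-0.49) = 0.6126

0.6126


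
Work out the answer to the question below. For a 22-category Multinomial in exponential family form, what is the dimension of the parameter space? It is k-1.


Exponential family dimension calculation:
For Multinomial with k=22 categories, dim = k-1 = 21.

21
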